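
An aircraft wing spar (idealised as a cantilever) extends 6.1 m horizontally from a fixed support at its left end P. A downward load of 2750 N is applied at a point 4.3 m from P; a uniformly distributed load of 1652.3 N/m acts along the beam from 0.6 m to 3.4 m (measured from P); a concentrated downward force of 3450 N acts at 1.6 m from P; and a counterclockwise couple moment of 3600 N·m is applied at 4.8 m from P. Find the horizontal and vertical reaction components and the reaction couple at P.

P_x = 0, P_y = 10830 N, M_P = 23000 N·m

Resultant of the distributed load: 1652.3 × 2.8 = 4626.44 N at 2 m from P.
ΣF_x = 0: P_x = 0.
ΣF_y = 0: P_y − 2750 − 1652.3·2.8 − 3450 = 0 → P_y = 10830 N.
ΣM about P: M_P − 2750·4.3 − (1652.3·2.8)·2 − 3450·1.6 + 3600 = 0 → M_P = 23000 N·m.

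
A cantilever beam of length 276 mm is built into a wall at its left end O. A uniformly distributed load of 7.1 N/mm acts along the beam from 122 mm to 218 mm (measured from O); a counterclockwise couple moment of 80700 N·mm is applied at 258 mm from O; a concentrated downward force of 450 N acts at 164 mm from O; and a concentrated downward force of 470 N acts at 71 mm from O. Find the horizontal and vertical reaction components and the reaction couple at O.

Resultant of the distributed load: 7.1 × 96 = 681.6 N at 170 mm from O.
ΣF_x = 0: O_x = 0.
ΣF_y = 0: O_y − 7.1·96 − 450 − 470 = 0 → O_y = 1602 N.
ΣM about O: M_O − (7.1·96)·170 + 80700 − 450·164 − 470·71 = 0 → M_O = 142300 N·mm.

O_x = 0, O_y = 1602 N, M_O = 142300 N·mm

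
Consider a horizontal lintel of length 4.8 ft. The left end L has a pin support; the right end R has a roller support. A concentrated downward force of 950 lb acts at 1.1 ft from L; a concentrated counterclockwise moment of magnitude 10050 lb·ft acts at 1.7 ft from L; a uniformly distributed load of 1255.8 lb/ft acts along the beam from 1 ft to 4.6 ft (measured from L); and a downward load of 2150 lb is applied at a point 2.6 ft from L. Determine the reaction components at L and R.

L_x = 0, L_y = 5695 lb, R_y = 1926 lb

Resultant of the distributed load: 1255.8 × 3.6 = 4520.88 lb at 2.8 ft from L.
Taking moments about L: R_y·4.8 − 950·1.1 + 10050 − (1255.8·3.6)·2.8 − 2150·2.6 = 0 → R_y = 9243.464/4.8 = 1925.72 ≈ 1926 lb.
ΣF_y = 0: L_y + 1925.72 − 950 − 1255.8·3.6 − 2150 = 0 → L_y = 5695 lb.
ΣF_x = 0: no horizontal applied forces, so L_x = 0.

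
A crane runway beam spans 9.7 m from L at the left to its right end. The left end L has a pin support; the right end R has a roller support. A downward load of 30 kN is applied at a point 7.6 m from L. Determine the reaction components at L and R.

Taking moments about L: R_y·9.7 − 30·7.6 = 0 → R_y = 228/9.7 = 23.5052 ≈ 23.51 kN.
ΣF_y = 0: L_y + 23.5052 − 30 = 0 → L_y = 6.495 kN.
ΣF_x = 0: no horizontal applied forces, so L_x = 0.

L_x = 0, L_y = 6.495 kN, R_y = 23.51 kN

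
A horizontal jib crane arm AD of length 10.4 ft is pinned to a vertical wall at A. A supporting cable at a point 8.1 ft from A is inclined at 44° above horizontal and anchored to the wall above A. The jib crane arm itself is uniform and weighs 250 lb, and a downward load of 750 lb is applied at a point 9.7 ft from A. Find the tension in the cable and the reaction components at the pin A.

ΣM about A: T·sin44°·8.1 − 250·5.2 − 750·9.7 = 0 → T = 8575/(8.1·0.694658) = 1523.98 ≈ 1524 lb.
ΣF_x = 0: A_x − T·cos44° = 0 → A_x = 1523.98 × 0.71934 = 1096 lb.
ΣF_y = 0: A_y + T·sin44° − 250 − 750 = 0 → A_y = 1000 − 1523.98 × 0.694658 = -58.64 lb.

T = 1524 lb, A_x = 1096 lb, A_y = -58.64 lb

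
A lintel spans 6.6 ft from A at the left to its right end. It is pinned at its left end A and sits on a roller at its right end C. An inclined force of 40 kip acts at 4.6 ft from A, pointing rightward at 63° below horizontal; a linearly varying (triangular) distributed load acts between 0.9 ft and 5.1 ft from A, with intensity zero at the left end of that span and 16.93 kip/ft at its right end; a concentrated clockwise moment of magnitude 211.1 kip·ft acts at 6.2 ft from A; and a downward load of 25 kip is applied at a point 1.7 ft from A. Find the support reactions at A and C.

Resultant of the triangular load: ½ × 16.93 × 4.2 = 35.553 kip, acting at 3.7 ft from A (one-third of the span from the peak).
ΣM about A: C_y·6.6 − 40·sin63°·4.6 − (½·16.93·4.2)·3.7 − 211.1 − 25·1.7 = 0 → C_y = 549.091/6.6 = 83.1956 ≈ 83.20 kip.
ΣF_y = 0: A_y + 83.1956 − 40·sin63° − ½·16.93·4.2 − 25 = 0 → A_y = 13.00 kip.
ΣF_x = 0: A_x + 40·cos63° = 0 → A_x = -18.16 kip.

A_x = -18.16 kip, A_y = 13.00 kip, C_y = 83.20 kip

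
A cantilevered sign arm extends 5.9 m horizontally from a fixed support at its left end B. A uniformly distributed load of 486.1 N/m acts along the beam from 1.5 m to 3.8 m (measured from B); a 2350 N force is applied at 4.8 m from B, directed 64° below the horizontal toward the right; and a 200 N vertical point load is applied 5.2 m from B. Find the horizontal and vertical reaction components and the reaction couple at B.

Resultant of the distributed load: 486.1 × 2.3 = 1118.03 N at 2.65 m from B.
ΣF_x = 0: B_x + 2350·cos64° = 0 → B_x = -1030 N.
ΣF_y = 0: B_y − 486.1·2.3 − 2350·sin64° − 200 = 0 → B_y = 3430 N.
ΣM about B: M_B − (486.1·2.3)·2.65 − 2350·sin64°·4.8 − 200·5.2 = 0 → M_B = 14140 N·m.

B_x = -1030 N, B_y = 3430 N, M_B = 14140 N·m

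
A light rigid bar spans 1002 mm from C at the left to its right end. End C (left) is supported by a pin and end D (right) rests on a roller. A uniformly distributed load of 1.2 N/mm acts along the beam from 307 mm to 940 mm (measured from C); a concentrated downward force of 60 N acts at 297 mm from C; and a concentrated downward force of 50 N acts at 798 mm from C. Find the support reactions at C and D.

C_x = 0, C_y = 339.3 N, D_y = 530.3 N

Resultant of the distributed load: 1.2 × 633 = 759.6 N at 623.5 mm from C.
Moments about C: D_y·1002 − (1.2·633)·623.5 − 60·297 − 50·798 = 0 → D_y = 531330.6/1002 = 530.27 ≈ 530.3 N.
ΣF_y = 0: C_y + 530.27 − 1.2·633 − 60 − 50 = 0 → C_y = 339.3 N.
ΣF_x = 0: no horizontal applied forces, so C_x = 0.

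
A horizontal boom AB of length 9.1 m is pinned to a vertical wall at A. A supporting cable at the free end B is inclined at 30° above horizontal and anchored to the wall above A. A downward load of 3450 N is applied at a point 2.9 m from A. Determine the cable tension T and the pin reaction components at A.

T = 2199 N, A_x = 1904 N, A_y = 2351 N

ΣM about A: T·sin30°·9.1 − 3450·2.9 = 0 → T = 10005/(9.1·0.5) = 2198.9 ≈ 2199 N.
ΣF_x = 0: A_x − T·cos30° = 0 → A_x = 2198.9 × 0.866025 = 1904 N.
ΣF_y = 0: A_y + T·sin30° − 3450 = 0 → A_y = 3450 − 2198.9 × 0.5 = 2351 N.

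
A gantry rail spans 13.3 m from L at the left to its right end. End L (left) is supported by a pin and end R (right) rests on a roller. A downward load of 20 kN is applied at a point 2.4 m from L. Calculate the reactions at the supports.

L_x = 0, L_y = 16.39 kN, R_y = 3.609 kN

Moments about L: R_y·13.3 − 20·2.4 = 0 → R_y = 48/13.3 = 3.60902 ≈ 3.609 kN.
ΣF_y = 0: L_y + 3.60902 − 20 = 0 → L_y = 16.39 kN.
ΣF_x = 0: no horizontal applied forces, so L_x = 0.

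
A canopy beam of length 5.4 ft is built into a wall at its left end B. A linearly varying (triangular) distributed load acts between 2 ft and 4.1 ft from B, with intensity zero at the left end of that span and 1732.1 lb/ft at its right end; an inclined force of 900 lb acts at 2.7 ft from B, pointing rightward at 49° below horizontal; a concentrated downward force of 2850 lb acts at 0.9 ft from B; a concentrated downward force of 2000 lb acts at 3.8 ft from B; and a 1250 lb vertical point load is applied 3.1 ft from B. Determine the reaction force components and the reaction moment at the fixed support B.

B_x = -590.5 lb, B_y = 8598 lb, M_B = 22060 lb·ft

Resultant of the triangular load: ½ × 1732.1 × 2.1 = 1818.705 lb, acting at 3.4 ft from B (one-third of the span from the peak).
ΣF_x = 0: B_x + 900·cos49° = 0 → B_x = -590.5 lb.
ΣF_y = 0: B_y − ½·1732.1·2.1 − 900·sin49° − 2850 − 2000 − 1250 = 0 → B_y = 8598 lb.
ΣM about B: M_B − (½·1732.1·2.1)·3.4 − 900·sin49°·2.7 − 2850·0.9 − 2000·3.8 − 1250·3.1 = 0 → M_B = 22060 lb·ft.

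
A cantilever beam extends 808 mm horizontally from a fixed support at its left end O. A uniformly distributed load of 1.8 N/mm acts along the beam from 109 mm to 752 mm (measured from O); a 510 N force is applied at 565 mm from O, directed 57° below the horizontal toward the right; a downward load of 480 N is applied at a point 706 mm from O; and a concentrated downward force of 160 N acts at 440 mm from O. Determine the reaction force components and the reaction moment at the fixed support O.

Resultant of the distributed load: 1.8 × 643 = 1157.4 N at 430.5 mm from O.
ΣF_x = 0: O_x + 510·cos57° = 0 → O_x = -277.8 N.
ΣF_y = 0: O_y − 1.8·643 − 510·sin57° − 480 − 160 = 0 → O_y = 2225 N.
ΣM about O: M_O − (1.8·643)·430.5 − 510·sin57°·565 − 480·706 − 160·440 = 0 → M_O = 1149000 N·mm.

O_x = -277.8 N, O_y = 2225 N, M_O = 1149000 N·mm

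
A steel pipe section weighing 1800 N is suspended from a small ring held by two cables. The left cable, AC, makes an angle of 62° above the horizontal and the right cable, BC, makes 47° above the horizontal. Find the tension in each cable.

ΣF_x = 0: −T_AC·cos62° + T_BC·cos47° = 0 → T_BC = 0.688376·T_AC.
ΣF_y = 0: T_AC·sin62° + T_BC·sin47° = 1800.
Substitute: T_AC·(0.882948 + 0.688376·0.731354) = 1800 → T_AC = 1298.33 ≈ 1298 N.
Then T_BC = 0.688376 × 1298.33 = 893.7 N.

T_AC = 1298 N, T_BC = 893.7 N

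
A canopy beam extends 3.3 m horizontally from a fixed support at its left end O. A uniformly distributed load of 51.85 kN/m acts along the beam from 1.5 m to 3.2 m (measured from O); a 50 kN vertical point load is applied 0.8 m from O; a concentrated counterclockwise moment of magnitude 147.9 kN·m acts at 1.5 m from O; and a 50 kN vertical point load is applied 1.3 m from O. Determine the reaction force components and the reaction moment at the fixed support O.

Resultant of the distributed load: 51.85 × 1.7 = 88.145 kN at 2.35 m from O.
ΣF_x = 0: O_x = 0.
ΣF_y = 0: O_y − 51.85·1.7 − 50 − 50 = 0 → O_y = 188.1 kN.
ΣM about O: M_O − (51.85·1.7)·2.35 − 50·0.8 + 147.9 − 50·1.3 = 0 → M_O = 164.2 kN·m.

O_x = 0, O_y = 188.1 kN, M_O = 164.2 kN·m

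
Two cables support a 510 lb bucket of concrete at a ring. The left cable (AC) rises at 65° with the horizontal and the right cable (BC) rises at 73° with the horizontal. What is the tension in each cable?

ΣF_x = 0: −T_AC·cos65° + T_BC·cos73° = 0 → T_BC = 1.44548·T_AC.
ΣF_y = 0: T_AC·sin65° + T_BC·sin73° = 510.
Substitute: T_AC·(0.906308 + 1.44548·0.956305) = 510 → T_AC = 222.841 ≈ 222.8 lb.
Then T_BC = 1.44548 × 222.841 = 322.1 lb.

T_AC = 222.8 lb, T_BC = 322.1 lb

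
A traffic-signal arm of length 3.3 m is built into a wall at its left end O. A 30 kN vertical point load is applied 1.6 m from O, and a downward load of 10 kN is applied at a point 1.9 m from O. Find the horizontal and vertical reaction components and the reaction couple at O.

ΣF_x = 0: O_x = 0.
ΣF_y = 0: O_y − 30 − 10 = 0 → O_y = 40.00 kN.
ΣM about O: M_O − 30·1.6 − 10·1.9 = 0 → M_O = 67.00 kN·m.

O_x = 0, O_y = 40.00 kN, M_O = 67.00 kN·m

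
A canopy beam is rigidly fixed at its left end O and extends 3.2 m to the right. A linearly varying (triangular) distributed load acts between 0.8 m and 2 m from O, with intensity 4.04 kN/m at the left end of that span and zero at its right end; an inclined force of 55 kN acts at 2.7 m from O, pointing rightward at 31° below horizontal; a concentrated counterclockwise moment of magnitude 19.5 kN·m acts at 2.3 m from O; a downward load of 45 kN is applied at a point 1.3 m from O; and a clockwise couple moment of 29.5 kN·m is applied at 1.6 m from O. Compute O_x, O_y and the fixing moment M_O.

O_x = -47.14 kN, O_y = 75.75 kN, M_O = 147.9 kN·m

Resultant of the triangular load: ½ × 4.04 × 1.2 = 2.424 kN, acting at 1.2 m from O (one-third of the span from the peak).
ΣF_x = 0: O_x + 55·cos31° = 0 → O_x = -47.14 kN.
ΣF_y = 0: O_y − ½·4.04·1.2 − 55·sin31° − 45 = 0 → O_y = 75.75 kN.
ΣM about O: M_O − (½·4.04·1.2)·1.2 − 55·sin31°·2.7 + 19.5 − 45·1.3 − 29.5 = 0 → M_O = 147.9 kN·m.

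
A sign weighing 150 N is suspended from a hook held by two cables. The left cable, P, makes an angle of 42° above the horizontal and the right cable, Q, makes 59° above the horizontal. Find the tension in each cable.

T_P = 78.70 N, T_Q = 113.6 N

ΣF_x = 0: −T_P·cos42° + T_Q·cos59° = 0 → T_Q = 1.44289·T_P.
ΣF_y = 0: T_P·sin42° + T_Q·sin59° = 150.
Substitute: T_P·(0.669131 + 1.44289·0.857167) = 150 → T_P = 78.7018 ≈ 78.70 N.
Then T_Q = 1.44289 × 78.7018 = 113.6 N.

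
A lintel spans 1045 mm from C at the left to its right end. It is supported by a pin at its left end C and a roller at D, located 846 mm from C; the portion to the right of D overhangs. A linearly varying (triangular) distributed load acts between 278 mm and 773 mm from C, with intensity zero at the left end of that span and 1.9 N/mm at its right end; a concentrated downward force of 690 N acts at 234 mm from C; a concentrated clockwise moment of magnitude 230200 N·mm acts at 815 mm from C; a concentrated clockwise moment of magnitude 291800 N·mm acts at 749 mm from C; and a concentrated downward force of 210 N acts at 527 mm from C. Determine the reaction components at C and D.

Resultant of the triangular load: ½ × 1.9 × 495 = 470.25 N, acting at 608 mm from C (one-third of the span from the peak).
Taking moments about C: D_y·846 − (½·1.9·495)·608 − 690·234 − 230200 − 291800 − 210·527 = 0 → D_y = 1080042/846 = 1276.65 ≈ 1277 N.
ΣF_y = 0: C_y + 1276.65 − ½·1.9·495 − 690 − 210 = 0 → C_y = 93.60 N.
ΣF_x = 0: no horizontal applied forces, so C_x = 0.

C_x = 0, C_y = 93.60 N, D_y = 1277 N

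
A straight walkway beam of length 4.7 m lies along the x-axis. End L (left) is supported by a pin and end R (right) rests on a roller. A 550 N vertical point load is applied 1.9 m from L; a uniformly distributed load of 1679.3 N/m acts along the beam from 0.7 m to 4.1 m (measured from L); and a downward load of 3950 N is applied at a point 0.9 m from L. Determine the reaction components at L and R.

Resultant of the distributed load: 1679.3 × 3.4 = 5709.62 N at 2.4 m from L.
Moments about L: R_y·4.7 − 550·1.9 − (1679.3·3.4)·2.4 − 3950·0.9 = 0 → R_y = 18303.088/4.7 = 3894.27 ≈ 3894 N.
ΣF_y = 0: L_y + 3894.27 − 550 − 1679.3·3.4 − 3950 = 0 → L_y = 6315 N.
ΣF_x = 0: no horizontal applied forces, so L_x = 0.

L_x = 0, L_y = 6315 N, R_y = 3894 N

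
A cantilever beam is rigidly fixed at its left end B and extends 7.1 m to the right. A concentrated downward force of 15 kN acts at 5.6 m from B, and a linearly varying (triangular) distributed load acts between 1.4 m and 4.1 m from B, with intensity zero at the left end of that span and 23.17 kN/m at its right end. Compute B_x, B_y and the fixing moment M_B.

Resultant of the triangular load: ½ × 23.17 × 2.7 = 31.2795 kN, acting at 3.2 m from B (one-third of the span from the peak).
ΣF_x = 0: B_x = 0.
ΣF_y = 0: B_y − 15 − ½·23.17·2.7 = 0 → B_y = 46.28 kN.
ΣM about B: M_B − 15·5.6 − (½·23.17·2.7)·3.2 = 0 → M_B = 184.1 kN·m.

B_x = 0, B_y = 46.28 kN, M_B = 184.1 kN·m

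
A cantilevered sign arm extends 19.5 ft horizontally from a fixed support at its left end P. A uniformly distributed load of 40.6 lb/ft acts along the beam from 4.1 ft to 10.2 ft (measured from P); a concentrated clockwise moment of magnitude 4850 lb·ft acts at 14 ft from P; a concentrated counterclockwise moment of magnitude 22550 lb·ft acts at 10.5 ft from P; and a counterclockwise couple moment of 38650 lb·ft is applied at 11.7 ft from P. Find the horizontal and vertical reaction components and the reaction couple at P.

Resultant of the distributed load: 40.6 × 6.1 = 247.66 lb at 7.15 ft from P.
ΣF_x = 0: P_x = 0.
ΣF_y = 0: P_y − 40.6·6.1 = 0 → P_y = 247.7 lb.
ΣM about P: M_P − (40.6·6.1)·7.15 − 4850 + 22550 + 38650 = 0 → M_P = -54580 lb·ft.

P_x = 0, P_y = 247.7 lb, M_P = -54580 lb·ft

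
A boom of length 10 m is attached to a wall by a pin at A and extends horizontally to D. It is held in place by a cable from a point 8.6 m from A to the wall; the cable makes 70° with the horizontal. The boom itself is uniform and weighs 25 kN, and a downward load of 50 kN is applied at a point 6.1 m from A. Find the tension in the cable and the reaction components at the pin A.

T = 53.21 kN, A_x = 18.20 kN, A_y = 25.00 kN

ΣM about A: T·sin70°·8.6 − 25·5 − 50·6.1 = 0 → T = 430/(8.6·0.939693) = 53.2089 ≈ 53.21 kN.
ΣF_x = 0: A_x − T·cos70° = 0 → A_x = 53.2089 × 0.34202 = 18.20 kN.
ΣF_y = 0: A_y + T·sin70° − 25 − 50 = 0 → A_y = 75 − 53.2089 × 0.939693 = 25.00 kN.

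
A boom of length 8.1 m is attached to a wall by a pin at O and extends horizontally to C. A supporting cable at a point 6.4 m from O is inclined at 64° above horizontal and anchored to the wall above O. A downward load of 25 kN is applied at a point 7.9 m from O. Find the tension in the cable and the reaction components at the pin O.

ΣM about O: T·sin64°·6.4 − 25·7.9 = 0 → T = 197.5/(6.4·0.898794) = 34.3342 ≈ 34.33 kN.
ΣF_x = 0: O_x − T·cos64° = 0 → O_x = 34.3342 × 0.438371 = 15.05 kN.
ΣF_y = 0: O_y + T·sin64° − 25 = 0 → O_y = 25 − 34.3342 × 0.898794 = -5.859 kN.

T = 34.33 kN, O_x = 15.05 kN, O_y = -5.859 kN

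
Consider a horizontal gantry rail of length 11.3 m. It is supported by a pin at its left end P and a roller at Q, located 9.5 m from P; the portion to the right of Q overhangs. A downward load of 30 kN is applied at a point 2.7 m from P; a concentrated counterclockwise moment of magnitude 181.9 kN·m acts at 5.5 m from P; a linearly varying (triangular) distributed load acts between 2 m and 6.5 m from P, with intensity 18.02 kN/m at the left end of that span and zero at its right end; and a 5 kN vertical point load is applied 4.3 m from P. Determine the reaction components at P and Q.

Resultant of the triangular load: ½ × 18.02 × 4.5 = 40.545 kN, acting at 3.5 m from P (one-third of the span from the peak).
Moments about P: Q_y·9.5 − 30·2.7 + 181.9 − (½·18.02·4.5)·3.5 − 5·4.3 = 0 → Q_y = 62.5075/9.5 = 6.57974 ≈ 6.580 kN.
ΣF_y = 0: P_y + 6.57974 − 30 − ½·18.02·4.5 − 5 = 0 → P_y = 68.97 kN.
ΣF_x = 0: no horizontal applied forces, so P_x = 0.

P_x = 0, P_y = 68.97 kN, Q_y = 6.580 kN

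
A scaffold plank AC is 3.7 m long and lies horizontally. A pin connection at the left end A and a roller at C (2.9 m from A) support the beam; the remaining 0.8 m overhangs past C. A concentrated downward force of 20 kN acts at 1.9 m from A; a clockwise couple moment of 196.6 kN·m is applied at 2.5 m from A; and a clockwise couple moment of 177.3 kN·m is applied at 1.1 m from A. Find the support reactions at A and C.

Moments about A: C_y·2.9 − 20·1.9 − 196.6 − 177.3 = 0 → C_y = 411.9/2.9 = 142.034 ≈ 142.0 kN.
ΣF_y = 0: A_y + 142.034 − 20 = 0 → A_y = -122.0 kN.
ΣF_x = 0: no horizontal applied forces, so A_x = 0.

A_x = 0, A_y = -122.0 kN, C_y = 142.0 kN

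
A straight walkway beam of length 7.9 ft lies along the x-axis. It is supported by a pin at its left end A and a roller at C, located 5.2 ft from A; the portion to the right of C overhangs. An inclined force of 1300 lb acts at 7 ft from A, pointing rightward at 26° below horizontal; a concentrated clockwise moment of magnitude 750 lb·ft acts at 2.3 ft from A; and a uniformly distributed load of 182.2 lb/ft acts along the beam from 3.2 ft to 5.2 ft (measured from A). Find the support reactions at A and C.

A_x = -1168 lb, A_y = -271.4 lb, C_y = 1206 lb

Resultant of the distributed load: 182.2 × 2 = 364.4 lb at 4.2 ft from A.
ΣM about A: C_y·5.2 − 1300·sin26°·7 − 750 − (182.2·2)·4.2 = 0 → C_y = 6269.66/5.2 = 1205.7 ≈ 1206 lb.
ΣF_y = 0: A_y + 1205.7 − 1300·sin26° − 182.2·2 = 0 → A_y = -271.4 lb.
ΣF_x = 0: A_x + 1300·cos26° = 0 → A_x = -1168 lb.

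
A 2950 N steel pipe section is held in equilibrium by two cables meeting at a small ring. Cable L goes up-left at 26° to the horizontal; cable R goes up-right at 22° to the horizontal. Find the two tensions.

T_L = 3681 N, T_R = 3568 N

ΣF_x = 0: −T_L·cos26° + T_R·cos22° = 0 → T_R = 0.969381·T_L.
ΣF_y = 0: T_L·sin26° + T_R·sin22° = 2950.
Substitute: T_L·(0.438371 + 0.969381·0.374607) = 2950 → T_L = 3680.56 ≈ 3681 N.
Then T_R = 0.969381 × 3680.56 = 3568 N.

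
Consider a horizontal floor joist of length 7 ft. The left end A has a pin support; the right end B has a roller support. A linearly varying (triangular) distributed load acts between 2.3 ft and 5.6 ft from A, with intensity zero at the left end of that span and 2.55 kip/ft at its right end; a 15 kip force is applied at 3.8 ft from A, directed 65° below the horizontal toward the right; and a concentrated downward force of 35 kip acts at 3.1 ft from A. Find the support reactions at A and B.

Resultant of the triangular load: ½ × 2.55 × 3.3 = 4.2075 kip, acting at 4.5 ft from A (one-third of the span from the peak).
ΣM about A: B_y·7 − (½·2.55·3.3)·4.5 − 15·sin65°·3.8 − 35·3.1 = 0 → B_y = 179.093/7 = 25.5847 ≈ 25.58 kip.
ΣF_y = 0: A_y + 25.5847 − ½·2.55·3.3 − 15·sin65° − 35 = 0 → A_y = 27.22 kip.
ΣF_x = 0: A_x + 15·cos65° = 0 → A_x = -6.339 kip.

A_x = -6.339 kip, A_y = 27.22 kip, B_y = 25.58 kip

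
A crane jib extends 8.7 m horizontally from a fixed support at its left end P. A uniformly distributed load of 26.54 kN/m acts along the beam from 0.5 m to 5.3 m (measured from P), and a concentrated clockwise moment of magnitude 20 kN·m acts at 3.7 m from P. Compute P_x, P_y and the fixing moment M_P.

P_x = 0, P_y = 127.4 kN, M_P = 389.4 kN·m

Resultant of the distributed load: 26.54 × 4.8 = 127.392 kN at 2.9 m from P.
ΣF_x = 0: P_x = 0.
ΣF_y = 0: P_y − 26.54·4.8 = 0 → P_y = 127.4 kN.
ΣM about P: M_P − (26.54·4.8)·2.9 − 20 = 0 → M_P = 389.4 kN·m.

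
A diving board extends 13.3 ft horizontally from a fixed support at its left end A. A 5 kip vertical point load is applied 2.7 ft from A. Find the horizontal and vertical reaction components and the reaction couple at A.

ΣF_x = 0: A_x = 0.
ΣF_y = 0: A_y − 5 = 0 → A_y = 5.000 kip.
ΣM about A: M_A − 5·2.7 = 0 → M_A = 13.50 kip·ft.

A_x = 0, A_y = 5.000 kip, M_A = 13.50 kip·ft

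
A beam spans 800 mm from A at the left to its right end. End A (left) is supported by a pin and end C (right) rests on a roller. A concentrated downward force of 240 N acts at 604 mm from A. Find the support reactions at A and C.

A_x = 0, A_y = 58.80 N, C_y = 181.2 N

Moments about A: C_y·800 − 240·604 = 0 → C_y = 144960/800 = 181.2 N.
ΣF_y = 0: A_y + 181.2 − 240 = 0 → A_y = 58.80 N.
ΣF_x = 0: no horizontal applied forces, so A_x = 0.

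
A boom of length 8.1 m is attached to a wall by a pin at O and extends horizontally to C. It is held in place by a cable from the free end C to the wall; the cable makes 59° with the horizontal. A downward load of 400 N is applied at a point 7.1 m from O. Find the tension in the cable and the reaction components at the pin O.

T = 409.0 N, O_x = 210.7 N, O_y = 49.38 N

ΣM about O: T·sin59°·8.1 − 400·7.1 = 0 → T = 2840/(8.1·0.857167) = 409.042 ≈ 409.0 N.
ΣF_x = 0: O_x − T·cos59° = 0 → O_x = 409.042 × 0.515038 = 210.7 N.
ΣF_y = 0: O_y + T·sin59° − 400 = 0 → O_y = 400 − 409.042 × 0.857167 = 49.38 N.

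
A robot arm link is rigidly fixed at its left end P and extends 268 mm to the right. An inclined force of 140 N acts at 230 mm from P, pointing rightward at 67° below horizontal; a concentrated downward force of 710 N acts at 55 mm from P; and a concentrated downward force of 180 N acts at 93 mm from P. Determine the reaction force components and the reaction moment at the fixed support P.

P_x = -54.70 N, P_y = 1019 N, M_P = 85430 N·mm

ΣF_x = 0: P_x + 140·cos67° = 0 → P_x = -54.70 N.
ΣF_y = 0: P_y − 140·sin67° − 710 − 180 = 0 → P_y = 1019 N.
ΣM about P: M_P − 140·sin67°·230 − 710·55 − 180·93 = 0 → M_P = 85430 N·mm.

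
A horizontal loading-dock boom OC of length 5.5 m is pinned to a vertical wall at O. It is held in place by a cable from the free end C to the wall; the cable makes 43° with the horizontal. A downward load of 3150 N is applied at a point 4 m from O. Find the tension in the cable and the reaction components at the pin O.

ΣM about O: T·sin43°·5.5 − 3150·4 = 0 → T = 12600/(5.5·0.681998) = 3359.11 ≈ 3359 N.
ΣF_x = 0: O_x − T·cos43° = 0 → O_x = 3359.11 × 0.731354 = 2457 N.
ΣF_y = 0: O_y + T·sin43° − 3150 = 0 → O_y = 3150 − 3359.11 × 0.681998 = 859.1 N.

T = 3359 N, O_x = 2457 N, O_y = 859.1 N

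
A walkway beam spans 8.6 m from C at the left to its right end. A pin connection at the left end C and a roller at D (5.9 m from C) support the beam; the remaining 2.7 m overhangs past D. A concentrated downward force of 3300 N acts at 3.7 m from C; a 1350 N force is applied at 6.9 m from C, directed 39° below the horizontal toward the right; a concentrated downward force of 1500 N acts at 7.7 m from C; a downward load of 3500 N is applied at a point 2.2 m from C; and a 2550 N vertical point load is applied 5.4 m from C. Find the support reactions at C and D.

C_x = -1049 N, C_y = 3040 N, D_y = 8660 N

Moments about C: D_y·5.9 − 3300·3.7 − 1350·sin39°·6.9 − 1500·7.7 − 3500·2.2 − 2550·5.4 = 0 → D_y = 51092.1/5.9 = 8659.68 ≈ 8660 N.
ΣF_y = 0: C_y + 8659.68 − 3300 − 1350·sin39° − 1500 − 3500 − 2550 = 0 → C_y = 3040 N.
ΣF_x = 0: C_x + 1350·cos39° = 0 → C_x = -1049 N.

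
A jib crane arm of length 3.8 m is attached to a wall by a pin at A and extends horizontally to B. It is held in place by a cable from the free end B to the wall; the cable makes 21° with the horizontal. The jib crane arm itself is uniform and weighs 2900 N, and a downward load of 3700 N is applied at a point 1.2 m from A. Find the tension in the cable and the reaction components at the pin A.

ΣM about A: T·sin21°·3.8 − 2900·1.9 − 3700·1.2 = 0 → T = 9950/(3.8·0.358368) = 7306.51 ≈ 7307 N.
ΣF_x = 0: A_x − T·cos21° = 0 → A_x = 7306.51 × 0.93358 = 6821 N.
ΣF_y = 0: A_y + T·sin21° − 2900 − 3700 = 0 → A_y = 6600 − 7306.51 × 0.358368 = 3982 N.

T = 7307 N, A_x = 6821 N, A_y = 3982 N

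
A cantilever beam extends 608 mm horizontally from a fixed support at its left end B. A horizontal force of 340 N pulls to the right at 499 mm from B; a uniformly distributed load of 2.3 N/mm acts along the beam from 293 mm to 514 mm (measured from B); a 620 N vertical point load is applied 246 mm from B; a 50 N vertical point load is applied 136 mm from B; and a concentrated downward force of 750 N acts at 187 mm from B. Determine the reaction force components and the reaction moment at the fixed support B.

Resultant of the distributed load: 2.3 × 221 = 508.3 N at 403.5 mm from B.
ΣF_x = 0: B_x + 340 = 0 → B_x = -340.0 N.
ΣF_y = 0: B_y − 2.3·221 − 620 − 50 − 750 = 0 → B_y = 1928 N.
ΣM about B: M_B − (2.3·221)·403.5 − 620·246 − 50·136 − 750·187 = 0 → M_B = 504700 N·mm.

B_x = -340.0 N, B_y = 1928 N, M_B = 504700 N·mm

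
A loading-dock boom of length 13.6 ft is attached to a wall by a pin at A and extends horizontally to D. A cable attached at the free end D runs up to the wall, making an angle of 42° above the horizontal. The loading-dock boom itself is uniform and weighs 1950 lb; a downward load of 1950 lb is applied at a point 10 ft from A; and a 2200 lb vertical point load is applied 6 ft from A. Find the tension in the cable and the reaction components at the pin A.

ΣM about A: T·sin42°·13.6 − 1950·6.8 − 1950·10 − 2200·6 = 0 → T = 45960/(13.6·0.669131) = 5050.45 ≈ 5050 lb.
ΣF_x = 0: A_x − T·cos42° = 0 → A_x = 5050.45 × 0.743145 = 3753 lb.
ΣF_y = 0: A_y + T·sin42° − 1950 − 1950 − 2200 = 0 → A_y = 6100 − 5050.45 × 0.669131 = 2721 lb.

T = 5050 lb, A_x = 3753 lb, A_y = 2721 lb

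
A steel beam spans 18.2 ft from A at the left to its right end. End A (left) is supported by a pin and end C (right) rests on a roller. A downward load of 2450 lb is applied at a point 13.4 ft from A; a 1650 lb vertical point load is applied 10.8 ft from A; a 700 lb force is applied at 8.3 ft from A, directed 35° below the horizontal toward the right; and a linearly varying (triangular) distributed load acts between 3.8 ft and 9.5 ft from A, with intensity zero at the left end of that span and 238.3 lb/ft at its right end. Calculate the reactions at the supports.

Resultant of the triangular load: ½ × 238.3 × 5.7 = 679.155 lb, acting at 7.6 ft from A (one-third of the span from the peak).
Moments about A: C_y·18.2 − 2450·13.4 − 1650·10.8 − 700·sin35°·8.3 − (½·238.3·5.7)·7.6 = 0 → C_y = 59144.1/18.2 = 3249.68 ≈ 3250 lb.
ΣF_y = 0: A_y + 3249.68 − 2450 − 1650 − 700·sin35° − ½·238.3·5.7 = 0 → A_y = 1931 lb.
ΣF_x = 0: A_x + 700·cos35° = 0 → A_x = -573.4 lb.

A_x = -573.4 lb, A_y = 1931 lb, C_y = 3250 lb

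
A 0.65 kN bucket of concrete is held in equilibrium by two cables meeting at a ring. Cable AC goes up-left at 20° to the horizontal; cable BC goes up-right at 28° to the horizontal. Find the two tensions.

T_AC = 0.7723 kN, T_BC = 0.8219 kN

ΣF_x = 0: −T_AC·cos20° + T_BC·cos28° = 0 → T_BC = 1.06427·T_AC.
ΣF_y = 0: T_AC·sin20° + T_BC·sin28° = 0.65.
Substitute: T_AC·(0.34202 + 1.06427·0.469472) = 0.65 → T_AC = 0.772279 ≈ 0.7723 kN.
Then T_BC = 1.06427 × 0.772279 = 0.8219 kN.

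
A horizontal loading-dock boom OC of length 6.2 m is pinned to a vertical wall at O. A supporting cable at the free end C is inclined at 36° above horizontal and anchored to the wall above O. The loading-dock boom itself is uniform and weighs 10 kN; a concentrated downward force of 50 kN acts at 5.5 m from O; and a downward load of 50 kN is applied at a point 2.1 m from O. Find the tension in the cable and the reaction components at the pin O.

ΣM about O: T·sin36°·6.2 − 10·3.1 − 50·5.5 − 50·2.1 = 0 → T = 411/(6.2·0.587785) = 112.78 ≈ 112.8 kN.
ΣF_x = 0: O_x − T·cos36° = 0 → O_x = 112.78 × 0.809017 = 91.24 kN.
ΣF_y = 0: O_y + T·sin36° − 10 − 50 − 50 = 0 → O_y = 110 − 112.78 × 0.587785 = 43.71 kN.

T = 112.8 kN, O_x = 91.24 kN, O_y = 43.71 kN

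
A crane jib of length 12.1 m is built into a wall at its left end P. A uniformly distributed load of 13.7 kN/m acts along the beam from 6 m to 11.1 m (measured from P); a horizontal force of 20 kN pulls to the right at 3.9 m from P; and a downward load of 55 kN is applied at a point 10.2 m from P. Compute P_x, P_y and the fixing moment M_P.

P_x = -20.00 kN, P_y = 124.9 kN, M_P = 1158 kN·m

Resultant of the distributed load: 13.7 × 5.1 = 69.87 kN at 8.55 m from P.
ΣF_x = 0: P_x + 20 = 0 → P_x = -20.00 kN.
ΣF_y = 0: P_y − 13.7·5.1 − 55 = 0 → P_y = 124.9 kN.
ΣM about P: M_P − (13.7·5.1)·8.55 − 55·10.2 = 0 → M_P = 1158 kN·m.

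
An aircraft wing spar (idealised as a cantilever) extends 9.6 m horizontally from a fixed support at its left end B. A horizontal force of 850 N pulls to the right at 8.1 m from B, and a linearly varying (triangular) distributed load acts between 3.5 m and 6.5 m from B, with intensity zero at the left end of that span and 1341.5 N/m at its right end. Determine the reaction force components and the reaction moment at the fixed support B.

B_x = -850.0 N, B_y = 2012 N, M_B = 11070 N·m

Resultant of the triangular load: ½ × 1341.5 × 3 = 2012.25 N, acting at 5.5 m from B (one-third of the span from the peak).
ΣF_x = 0: B_x + 850 = 0 → B_x = -850.0 N.
ΣF_y = 0: B_y − ½·1341.5·3 = 0 → B_y = 2012 N.
ΣM about B: M_B − (½·1341.5·3)·5.5 = 0 → M_B = 11070 N·m.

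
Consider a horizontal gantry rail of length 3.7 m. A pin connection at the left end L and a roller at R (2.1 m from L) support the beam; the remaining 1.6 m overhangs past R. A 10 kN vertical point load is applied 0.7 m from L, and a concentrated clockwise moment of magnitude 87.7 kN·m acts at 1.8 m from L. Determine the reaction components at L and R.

L_x = 0, L_y = -35.10 kN, R_y = 45.10 kN

ΣM about L: R_y·2.1 − 10·0.7 − 87.7 = 0 → R_y = 94.7/2.1 = 45.0952 ≈ 45.10 kN.
ΣF_y = 0: L_y + 45.0952 − 10 = 0 → L_y = -35.10 kN.
ΣF_x = 0: no horizontal applied forces, so L_x = 0.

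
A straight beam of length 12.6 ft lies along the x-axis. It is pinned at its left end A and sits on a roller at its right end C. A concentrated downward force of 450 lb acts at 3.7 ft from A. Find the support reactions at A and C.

Moments about A: C_y·12.6 − 450·3.7 = 0 → C_y = 1665/12.6 = 132.143 ≈ 132.1 lb.
ΣF_y = 0: A_y + 132.143 − 450 = 0 → A_y = 317.9 lb.
ΣF_x = 0: no horizontal applied forces, so A_x = 0.

A_x = 0, A_y = 317.9 lb, C_y = 132.1 lb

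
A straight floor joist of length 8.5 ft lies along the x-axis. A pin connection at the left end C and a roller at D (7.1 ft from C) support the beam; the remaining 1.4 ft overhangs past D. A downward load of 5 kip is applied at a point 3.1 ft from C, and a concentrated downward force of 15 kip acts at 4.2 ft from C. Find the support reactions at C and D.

C_x = 0, C_y = 8.944 kip, D_y = 11.06 kip

ΣM about C: D_y·7.1 − 5·3.1 − 15·4.2 = 0 → D_y = 78.5/7.1 = 11.0563 ≈ 11.06 kip.
ΣF_y = 0: C_y + 11.0563 − 5 − 15 = 0 → C_y = 8.944 kip.
ΣF_x = 0: no horizontal applied forces, so C_x = 0.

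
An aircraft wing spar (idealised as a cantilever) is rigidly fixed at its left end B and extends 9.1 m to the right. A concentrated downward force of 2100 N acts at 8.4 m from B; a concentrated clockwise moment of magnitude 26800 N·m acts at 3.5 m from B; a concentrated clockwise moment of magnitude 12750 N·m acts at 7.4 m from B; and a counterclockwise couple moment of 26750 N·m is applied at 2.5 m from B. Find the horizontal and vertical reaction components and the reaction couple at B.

B_x = 0, B_y = 2100 N, M_B = 30440 N·m

ΣF_x = 0: B_x = 0.
ΣF_y = 0: B_y − 2100 = 0 → B_y = 2100 N.
ΣM about B: M_B − 2100·8.4 − 26800 − 12750 + 26750 = 0 → M_B = 30440 N·m.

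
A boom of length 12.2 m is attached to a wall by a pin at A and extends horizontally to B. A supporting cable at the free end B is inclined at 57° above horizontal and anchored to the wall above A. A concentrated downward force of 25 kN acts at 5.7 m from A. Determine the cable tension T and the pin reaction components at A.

ΣM about A: T·sin57°·12.2 − 25·5.7 = 0 → T = 142.5/(12.2·0.838671) = 13.9272 ≈ 13.93 kN.
ΣF_x = 0: A_x − T·cos57° = 0 → A_x = 13.9272 × 0.544639 = 7.585 kN.
ΣF_y = 0: A_y + T·sin57° − 25 = 0 → A_y = 25 − 13.9272 × 0.838671 = 13.32 kN.

T = 13.93 kN, A_x = 7.585 kN, A_y = 13.32 kN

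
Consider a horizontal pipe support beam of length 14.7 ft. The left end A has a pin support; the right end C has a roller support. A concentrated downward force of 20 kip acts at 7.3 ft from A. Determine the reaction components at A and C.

Moments about A: C_y·14.7 − 20·7.3 = 0 → C_y = 146/14.7 = 9.93197 ≈ 9.932 kip.
ΣF_y = 0: A_y + 9.93197 − 20 = 0 → A_y = 10.07 kip.
ΣF_x = 0: no horizontal applied forces, so A_x = 0.

A_x = 0, A_y = 10.07 kip, C_y = 9.932 kip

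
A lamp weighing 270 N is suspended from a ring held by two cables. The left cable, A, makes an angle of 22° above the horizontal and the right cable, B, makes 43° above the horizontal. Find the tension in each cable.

ΣF_x = 0: −T_A·cos22° + T_B·cos43° = 0 → T_B = 1.26776·T_A.
ΣF_y = 0: T_A·sin22° + T_B·sin43° = 270.
Substitute: T_A·(0.374607 + 1.26776·0.681998) = 270 → T_A = 217.88 ≈ 217.9 N.
Then T_B = 1.26776 × 217.88 = 276.2 N.

T_A = 217.9 N, T_B = 276.2 N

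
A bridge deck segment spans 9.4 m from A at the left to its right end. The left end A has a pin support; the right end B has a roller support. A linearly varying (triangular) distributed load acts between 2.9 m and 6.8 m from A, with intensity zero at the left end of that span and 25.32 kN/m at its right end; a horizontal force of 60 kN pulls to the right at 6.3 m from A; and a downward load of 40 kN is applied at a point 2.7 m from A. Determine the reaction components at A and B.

A_x = -60.00 kN, A_y = 49.00 kN, B_y = 40.38 kN

Resultant of the triangular load: ½ × 25.32 × 3.9 = 49.374 kN, acting at 5.5 m from A (one-third of the span from the peak).
Moments about A: B_y·9.4 − (½·25.32·3.9)·5.5 − 40·2.7 = 0 → B_y = 379.557/9.4 = 40.3784 ≈ 40.38 kN.
ΣF_y = 0: A_y + 40.3784 − ½·25.32·3.9 − 40 = 0 → A_y = 49.00 kN.
ΣF_x = 0: A_x + 60 = 0 → A_x = -60.00 kN.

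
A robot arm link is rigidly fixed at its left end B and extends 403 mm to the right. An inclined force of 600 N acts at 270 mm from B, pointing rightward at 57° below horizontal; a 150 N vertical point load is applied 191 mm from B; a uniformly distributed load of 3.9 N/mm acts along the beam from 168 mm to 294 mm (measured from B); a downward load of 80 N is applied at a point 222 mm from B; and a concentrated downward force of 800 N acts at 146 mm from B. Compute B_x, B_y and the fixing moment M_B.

Resultant of the distributed load: 3.9 × 126 = 491.4 N at 231 mm from B.
ΣF_x = 0: B_x + 600·cos57° = 0 → B_x = -326.8 N.
ΣF_y = 0: B_y − 600·sin57° − 150 − 3.9·126 − 80 − 800 = 0 → B_y = 2025 N.
ΣM about B: M_B − 600·sin57°·270 − 150·191 − (3.9·126)·231 − 80·222 − 800·146 = 0 → M_B = 412600 N·mm.

B_x = -326.8 N, B_y = 2025 N, M_B = 412600 N·mm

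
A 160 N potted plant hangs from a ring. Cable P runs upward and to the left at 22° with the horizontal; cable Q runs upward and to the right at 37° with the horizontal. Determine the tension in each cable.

ΣF_x = 0: −T_P·cos22° + T_Q·cos37° = 0 → T_Q = 1.16096·T_P.
ΣF_y = 0: T_P·sin22° + T_Q·sin37° = 160.
Substitute: T_P·(0.374607 + 1.16096·0.601815) = 160 → T_P = 149.074 ≈ 149.1 N.
Then T_Q = 1.16096 × 149.074 = 173.1 N.

T_P = 149.1 N, T_Q = 173.1 N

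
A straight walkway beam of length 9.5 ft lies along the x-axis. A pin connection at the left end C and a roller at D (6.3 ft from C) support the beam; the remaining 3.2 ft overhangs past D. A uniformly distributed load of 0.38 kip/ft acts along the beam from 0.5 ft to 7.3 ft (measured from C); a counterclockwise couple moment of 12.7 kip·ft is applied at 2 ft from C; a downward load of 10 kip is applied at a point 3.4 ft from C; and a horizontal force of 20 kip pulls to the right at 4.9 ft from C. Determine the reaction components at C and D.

C_x = -20.00 kip, C_y = 7.603 kip, D_y = 4.981 kip

Resultant of the distributed load: 0.38 × 6.8 = 2.584 kip at 3.9 ft from C.
ΣM about C: D_y·6.3 − (0.38·6.8)·3.9 + 12.7 − 10·3.4 = 0 → D_y = 31.3776/6.3 = 4.98057 ≈ 4.981 kip.
ΣF_y = 0: C_y + 4.98057 − 0.38·6.8 − 10 = 0 → C_y = 7.603 kip.
ΣF_x = 0: C_x + 20 = 0 → C_x = -20.00 kip.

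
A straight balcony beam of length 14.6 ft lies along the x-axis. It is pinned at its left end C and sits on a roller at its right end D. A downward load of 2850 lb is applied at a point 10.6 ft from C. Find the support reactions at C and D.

C_x = 0, C_y = 780.8 lb, D_y = 2069 lb

Moments about C: D_y·14.6 − 2850·10.6 = 0 → D_y = 30210/14.6 = 2069.18 ≈ 2069 lb.
ΣF_y = 0: C_y + 2069.18 − 2850 = 0 → C_y = 780.8 lb.
ΣF_x = 0: no horizontal applied forces, so C_x = 0.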